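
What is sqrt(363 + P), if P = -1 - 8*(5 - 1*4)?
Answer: sqrt(354) ≈ 18.815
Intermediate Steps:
P = -9 (P = -1 - 8*(5 - 4) = -1 - 8*1 = -1 - 8 = -9)
sqrt(363 + P) = sqrt(363 - 9) = sqrt(354)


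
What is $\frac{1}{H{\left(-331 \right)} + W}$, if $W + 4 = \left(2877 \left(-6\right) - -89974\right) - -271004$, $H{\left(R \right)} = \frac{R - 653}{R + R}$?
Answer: $\frac{331}{113769164} \approx 2.9094 \cdot 10^{-6}$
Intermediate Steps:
$H{\left(R \right)} = \frac{-653 + R}{2 R}$
$W = 343712$ ($W = -4 + \left(\left(2877 \left(-6\right) - -89974\right) - -271004\right) = -4 + \left(\left(-17262 + 89974\right) + 271004\right) = -4 + \left(72712 + 271004\right) = -4 + 343716 = 343712$)
$\frac{1}{H{\left(-331 \right)} + W} = \frac{1}{\frac{-653 - 331}{2 \left(-331\right)} + 343712} = \frac{1}{\frac{1}{2} \left(- \frac{1}{331}\right) \left(-984\right) + 343712} = \frac{1}{\frac{492}{331} + 343712} = \frac{1}{\frac{113769164}{331}} = \frac{331}{113769164}$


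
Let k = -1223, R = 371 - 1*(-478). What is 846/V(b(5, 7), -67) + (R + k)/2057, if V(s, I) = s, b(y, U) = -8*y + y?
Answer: -9376/385 ≈ -24.353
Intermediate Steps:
R = 849 (R = 371 + 478 = 849)
b(y, U) = -7*y
846/V(b(5, 7), -67) + (R + k)/2057 = 846/((-7*5)) + (849 - 1223)/2057 = 846/(-35) - 374*1/2057 = 846*(-1/35) - 2/11 = -846/35 - 2/11 = -9376/385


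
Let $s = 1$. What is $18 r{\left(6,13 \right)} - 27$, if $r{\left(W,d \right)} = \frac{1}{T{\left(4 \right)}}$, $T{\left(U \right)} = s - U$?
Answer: $-33$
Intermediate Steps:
$T{\left(U \right)} = 1 - U$
$r{\left(W,d \right)} = - \frac{1}{3}$ ($r{\left(W,d \right)} = \frac{1}{1 - 4} = \frac{1}{-3} = - \frac{1}{3}$)
$18 r{\left(6,13 \right)} - 27 = 18 \left(- \frac{1}{3}\right) - 27 = -6 - 27 = -33$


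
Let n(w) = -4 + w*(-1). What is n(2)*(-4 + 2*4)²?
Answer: -96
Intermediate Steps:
n(w) = -4 - w
n(2)*(-4 + 2*4)² = (-4 - 1*2)*(-4 + 2*4)² = (-4 - 2)*(-4 + 8)² = -6*4² = -6*16 = -96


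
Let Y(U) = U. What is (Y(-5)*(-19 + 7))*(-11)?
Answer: -660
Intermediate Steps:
(Y(-5)*(-19 + 7))*(-11) = -5*(-19 + 7)*(-11) = -5*(-12)*(-11) = 60*(-11) = -660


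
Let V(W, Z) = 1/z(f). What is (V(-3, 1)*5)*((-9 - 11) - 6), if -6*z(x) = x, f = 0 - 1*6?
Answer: -130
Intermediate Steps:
f = -6 (f = 0 - 6 = -6)
z(x) = -x/6
V(W, Z) = 1 (V(W, Z) = 1/(-1/6*(-6)) = 1/1 = 1)
(V(-3, 1)*5)*((-9 - 11) - 6) = (1*5)*((-9 - 11) - 6) = 5*(-20 - 6) = 5*(-26) = -130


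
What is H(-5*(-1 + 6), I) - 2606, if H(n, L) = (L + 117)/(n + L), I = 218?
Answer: -502623/193 ≈ -2604.3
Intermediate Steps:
H(n, L) = (117 + L)/(L + n)
H(-5*(-1 + 6), I) - 2606 = (117 + 218)/(218 - 5*(-1 + 6)) - 2606 = 335/(218 - 5*5) - 2606 = 335/(218 - 25) - 2606 = 335/193 - 2606 = -502623/193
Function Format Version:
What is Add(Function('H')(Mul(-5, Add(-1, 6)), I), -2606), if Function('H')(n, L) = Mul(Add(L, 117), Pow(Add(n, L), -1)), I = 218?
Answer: Rational(-502623, 193) ≈ -2604.3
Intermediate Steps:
Function('H')(n, L) = Mul(Pow(Add(L, n), -1), Add(117, L)) (Function('H')(n, L) = Mul(Add(117, L), Pow(Add(L, n), -1)) = Mul(Pow(Add(L, n), -1), Add(117, L)))
Add(Function('H')(Mul(-5, Add(-1, 6)), I), -2606) = Add(Mul(Pow(Add(218, Mul(-5, Add(-1, 6))), -1), Add(117, 218)), -2606) = Add(Mul(Pow(Add(218, Mul(-5, 5)), -1), 335), -2606) = Add(Mul(Pow(Add(218, -25), -1), 335), -2606) = Add(Mul(Pow(193, -1), 335), -2606) = Add(Mul(Rational(1, 193), 335), -2606) = Add(Rational(335, 193), -2606) = Rational(-502623, 193)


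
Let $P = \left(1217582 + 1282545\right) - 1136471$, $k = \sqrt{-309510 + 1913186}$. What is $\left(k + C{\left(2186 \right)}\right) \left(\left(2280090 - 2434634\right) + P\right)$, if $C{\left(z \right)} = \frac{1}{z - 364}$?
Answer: $\frac{604556}{911} + 2418224 \sqrt{400919} \approx 1.5312 \cdot 10^{9}$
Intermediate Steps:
$C{\left(z \right)} = \frac{1}{-364 + z}$
$k = 2 \sqrt{400919}$ ($k = \sqrt{1603676} = 2 \sqrt{400919} \approx 1266.4$)
$P = 1363656$ ($P = 2500127 - 1136471 = 1363656$)
$\left(k + C{\left(2186 \right)}\right) \left(\left(2280090 - 2434634\right) + P\right) = \left(2 \sqrt{400919} + \frac{1}{-364 + 2186}\right) \left(\left(2280090 - 2434634\right) + 1363656\right) = \left(2 \sqrt{400919} + \frac{1}{1822}\right) \left(\left(2280090 - 2434634\right) + 1363656\right) = \left(2 \sqrt{400919} + \frac{1}{1822}\right) \left(-154544 + 1363656\right) = \left(\frac{1}{1822} + 2 \sqrt{400919}\right) 1209112 = \frac{604556}{911} + 2418224 \sqrt{400919}$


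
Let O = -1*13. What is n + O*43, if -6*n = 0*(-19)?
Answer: -559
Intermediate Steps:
O = -13
n = 0 (n = -0*(-19) = -1/6*0 = 0)
n + O*43 = 0 - 13*43 = 0 - 559 = -559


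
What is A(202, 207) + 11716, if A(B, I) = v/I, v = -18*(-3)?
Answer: 269474/23 ≈ 11716.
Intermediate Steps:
v = 54
A(B, I) = 54/I
A(202, 207) + 11716 = 54/207 + 11716 = 54*(1/207) + 11716 = 6/23 + 11716 = 269474/23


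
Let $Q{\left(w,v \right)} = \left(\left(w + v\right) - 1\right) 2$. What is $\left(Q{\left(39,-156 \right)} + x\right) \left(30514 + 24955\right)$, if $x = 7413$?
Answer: $398101013$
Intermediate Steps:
$Q{\left(w,v \right)} = -2 + 2 v + 2 w$ ($Q{\left(w,v \right)} = \left(\left(v + w\right) - 1\right) 2 = \left(-1 + v + w\right) 2 = -2 + 2 v + 2 w$)
$\left(Q{\left(39,-156 \right)} + x\right) \left(30514 + 24955\right) = \left(\left(-2 + 2 \left(-156\right) + 2 \cdot 39\right) + 7413\right) \left(30514 + 24955\right) = \left(\left(-2 - 312 + 78\right) + 7413\right) 55469 = \left(-236 + 7413\right) 55469 = 7177 \cdot 55469 = 398101013$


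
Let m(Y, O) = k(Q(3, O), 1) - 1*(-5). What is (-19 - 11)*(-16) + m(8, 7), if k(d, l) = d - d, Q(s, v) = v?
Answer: 485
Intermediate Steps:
k(d, l) = 0
m(Y, O) = 5 (m(Y, O) = 0 - 1*(-5) = 0 + 5 = 5)
(-19 - 11)*(-16) + m(8, 7) = (-19 - 11)*(-16) + 5 = -30*(-16) + 5 = 480 + 5 = 485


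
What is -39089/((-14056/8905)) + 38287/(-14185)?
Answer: 4937083663753/199384360 ≈ 24762.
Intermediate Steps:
-39089/((-14056/8905)) + 38287/(-14185) = -39089/((-14056*1/8905)) + 38287*(-1/14185) = -39089/(-14056/8905) - 38287/14185 = -39089*(-8905/14056) - 38287/14185 = 348087545/14056 - 38287/14185 = 4937083663753/199384360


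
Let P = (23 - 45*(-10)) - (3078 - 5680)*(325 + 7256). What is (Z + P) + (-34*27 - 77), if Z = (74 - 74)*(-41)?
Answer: 19725240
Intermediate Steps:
Z = 0 (Z = 0*(-41) = 0)
P = 19726235 (P = (23 + 450) - (-2602)*7581 = 473 - 1*(-19725762) = 473 + 19725762 = 19726235)
(Z + P) + (-34*27 - 77) = (0 + 19726235) + (-34*27 - 77) = 19726235 + (-918 - 77) = 19726235 - 995 = 19725240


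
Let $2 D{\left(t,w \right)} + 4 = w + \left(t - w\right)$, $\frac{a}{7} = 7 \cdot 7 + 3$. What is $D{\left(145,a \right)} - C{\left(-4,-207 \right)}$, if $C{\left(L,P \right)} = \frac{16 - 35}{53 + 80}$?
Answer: $\frac{989}{14} \approx 70.643$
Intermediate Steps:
$C{\left(L,P \right)} = - \frac{1}{7}$ ($C{\left(L,P \right)} = - \frac{19}{133} = \left(-19\right) \frac{1}{133} = - \frac{1}{7}$)
$a = 364$ ($a = 7 \left(7 \cdot 7 + 3\right) = 7 \left(49 + 3\right) = 7 \cdot 52 = 364$)
$D{\left(t,w \right)} = -2 + \frac{t}{2}$ ($D{\left(t,w \right)} = -2 + \frac{w + \left(t - w\right)}{2} = -2 + \frac{t}{2}$)
$D{\left(145,a \right)} - C{\left(-4,-207 \right)} = \left(-2 + \frac{1}{2} \cdot 145\right) - - \frac{1}{7} = \left(-2 + \frac{145}{2}\right) + \frac{1}{7} = \frac{141}{2} + \frac{1}{7} = \frac{989}{14}$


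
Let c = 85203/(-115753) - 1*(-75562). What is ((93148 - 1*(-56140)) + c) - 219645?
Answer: 602409162/115753 ≈ 5204.3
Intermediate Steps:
c = 8746442983/115753 (c = 85203*(-1/115753) + 75562 = -85203/115753 + 75562 = 8746442983/115753 ≈ 75561.)
((93148 - 1*(-56140)) + c) - 219645 = ((93148 - 1*(-56140)) + 8746442983/115753) - 219645 = ((93148 + 56140) + 8746442983/115753) - 219645 = (149288 + 8746442983/115753) - 219645 = 26026976847/115753 - 219645 = 602409162/115753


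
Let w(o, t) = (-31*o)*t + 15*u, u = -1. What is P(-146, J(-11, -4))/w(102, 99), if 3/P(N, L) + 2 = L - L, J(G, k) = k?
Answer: 1/208702 ≈ 4.7915e-6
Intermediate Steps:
w(o, t) = -15 - 31*o*t (w(o, t) = (-31*o)*t + 15*(-1) = -31*o*t - 15 = -15 - 31*o*t)
P(N, L) = -3/2 (P(N, L) = 3/(-2 + (L - L)) = 3/(-2 + 0) = 3/(-2) = 3*(-1/2) = -3/2)
P(-146, J(-11, -4))/w(102, 99) = -3/(2*(-15 - 31*102*99)) = -3/(2*(-15 - 313038)) = -3/2/(-313053) = -3/2*(-1/313053) = 1/208702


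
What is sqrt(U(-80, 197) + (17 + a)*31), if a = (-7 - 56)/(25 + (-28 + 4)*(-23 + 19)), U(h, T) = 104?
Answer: sqrt(74398)/11 ≈ 24.796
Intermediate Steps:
a = -63/121 (a = -63/(25 - 24*(-4)) = -63/(25 + 96) = -63/121 ≈ -0.52066)
sqrt(U(-80, 197) + (17 + a)*31) = sqrt(104 + (17 - 63/121)*31) = sqrt(104 + (1994/121)*31) = sqrt(104 + 61814/121) = sqrt(74398/121) = sqrt(74398)/11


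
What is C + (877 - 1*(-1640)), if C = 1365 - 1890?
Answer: 1992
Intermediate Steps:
C = -525
C + (877 - 1*(-1640)) = -525 + (877 - 1*(-1640)) = -525 + (877 + 1640) = -525 + 2517 = 1992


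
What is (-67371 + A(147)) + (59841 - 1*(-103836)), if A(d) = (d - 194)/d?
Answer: 14156935/147 ≈ 96306.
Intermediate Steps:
A(d) = (-194 + d)/d
(-67371 + A(147)) + (59841 - 1*(-103836)) = (-67371 + (-194 + 147)/147) + (59841 - 1*(-103836)) = (-67371 + (1/147)*(-47)) + (59841 + 103836) = (-67371 - 47/147) + 163677 = -9903584/147 + 163677 = 14156935/147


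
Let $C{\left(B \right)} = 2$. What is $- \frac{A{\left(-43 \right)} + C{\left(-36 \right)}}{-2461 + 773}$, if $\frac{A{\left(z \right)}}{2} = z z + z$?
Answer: $\frac{1807}{844} \approx 2.141$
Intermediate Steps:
$A{\left(z \right)} = 2 z + 2 z^{2}$ ($A{\left(z \right)} = 2 \left(z z + z\right) = 2 \left(z^{2} + z\right) = 2 \left(z + z^{2}\right) = 2 z + 2 z^{2}$)
$- \frac{A{\left(-43 \right)} + C{\left(-36 \right)}}{-2461 + 773} = - \frac{2 \left(-43\right) \left(1 - 43\right) + 2}{-2461 + 773} = - \frac{2 \left(-43\right) \left(-42\right) + 2}{-1688} = - \frac{\left(3612 + 2\right) \left(-1\right)}{1688} = - \frac{3614 \left(-1\right)}{1688} = \left(-1\right) \left(- \frac{1807}{844}\right) = \frac{1807}{844}$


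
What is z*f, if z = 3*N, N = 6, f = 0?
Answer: 0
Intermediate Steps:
z = 18 (z = 3*6 = 18)
z*f = 18*0 = 0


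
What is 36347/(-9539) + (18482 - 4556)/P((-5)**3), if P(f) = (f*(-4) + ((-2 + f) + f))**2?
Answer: -1051322887/293343328 ≈ -3.5839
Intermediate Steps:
P(f) = (-2 - 2*f)**2 (P(f) = (-4*f + (-2 + 2*f))**2 = (-2 - 2*f)**2)
36347/(-9539) + (18482 - 4556)/P((-5)**3) = 36347/(-9539) + (18482 - 4556)/((4*(1 + (-5)**3)**2)) = 36347*(-1/9539) + 13926/((4*(1 - 125)**2)) = -36347/9539 + 13926/((4*(-124)**2)) = -36347/9539 + 13926/((4*15376)) = -36347/9539 + 13926/61504 = -36347/9539 + 13926*(1/61504) = -36347/9539 + 6963/30752 = -1051322887/293343328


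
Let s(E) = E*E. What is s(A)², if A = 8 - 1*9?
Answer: 1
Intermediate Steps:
A = -1 (A = 8 - 9 = -1)
s(E) = E²
s(A)² = ((-1)²)² = 1² = 1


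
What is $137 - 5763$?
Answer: $-5626$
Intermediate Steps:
$137 - 5763 = -5626$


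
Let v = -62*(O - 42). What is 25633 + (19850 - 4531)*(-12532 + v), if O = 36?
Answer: -186253407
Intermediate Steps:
v = 372 (v = -62*(36 - 42) = -62*(-6) = 372)
25633 + (19850 - 4531)*(-12532 + v) = 25633 + (19850 - 4531)*(-12532 + 372) = 25633 + 15319*(-12160) = 25633 - 186279040 = -186253407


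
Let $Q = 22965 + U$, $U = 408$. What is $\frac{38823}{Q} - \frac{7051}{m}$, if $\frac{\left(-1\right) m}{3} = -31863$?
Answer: $\frac{394027636}{248244633} \approx 1.5873$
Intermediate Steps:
$Q = 23373$ ($Q = 22965 + 408 = 23373$)
$m = 95589$ ($m = \left(-3\right) \left(-31863\right) = 95589$)
$\frac{38823}{Q} - \frac{7051}{m} = \frac{38823}{23373} - \frac{7051}{95589} = 38823 \cdot \frac{1}{23373} - \frac{7051}{95589} = \frac{12941}{7791} - \frac{7051}{95589} = \frac{394027636}{248244633}$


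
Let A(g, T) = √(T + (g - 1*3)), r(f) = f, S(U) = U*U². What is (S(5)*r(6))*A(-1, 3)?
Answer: 750*I ≈ 750.0*I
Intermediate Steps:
S(U) = U³
A(g, T) = √(-3 + T + g) (A(g, T) = √(T + (g - 3)) = √(T + (-3 + g)) = √(-3 + T + g))
(S(5)*r(6))*A(-1, 3) = (5³*6)*√(-3 + 3 - 1) = (125*6)*√(-1) = 750*I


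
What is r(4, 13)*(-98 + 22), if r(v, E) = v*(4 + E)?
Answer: -5168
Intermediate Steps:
r(4, 13)*(-98 + 22) = (4*(4 + 13))*(-98 + 22) = (4*17)*(-76) = 68*(-76) = -5168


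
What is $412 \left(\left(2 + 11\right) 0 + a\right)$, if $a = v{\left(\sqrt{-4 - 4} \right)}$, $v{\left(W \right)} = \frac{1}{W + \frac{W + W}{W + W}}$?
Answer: $\frac{412}{9} - \frac{824 i \sqrt{2}}{9} \approx 45.778 - 129.48 i$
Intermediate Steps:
$v{\left(W \right)} = \frac{1}{1 + W}$ ($v{\left(W \right)} = \frac{1}{W + \frac{2 W}{2 W}} = \frac{1}{W + 2 W \frac{1}{2 W}} = \frac{1}{W + 1} = \frac{1}{1 + W}$)
$a = \frac{1}{1 + 2 i \sqrt{2}}$ ($a = \frac{1}{1 + \sqrt{-4 - 4}} = \frac{1}{1 + \sqrt{-8}} = \frac{1}{1 + 2 i \sqrt{2}} \approx 0.11111 - 0.31427 i$)
$412 \left(\left(2 + 11\right) 0 + a\right) = 412 \left(\left(2 + 11\right) 0 + \left(\frac{1}{9} - \frac{2 i \sqrt{2}}{9}\right)\right) = 412 \left(13 \cdot 0 + \left(\frac{1}{9} - \frac{2 i \sqrt{2}}{9}\right)\right) = 412 \left(0 + \left(\frac{1}{9} - \frac{2 i \sqrt{2}}{9}\right)\right) = 412 \left(\frac{1}{9} - \frac{2 i \sqrt{2}}{9}\right) = \frac{412}{9} - \frac{824 i \sqrt{2}}{9}$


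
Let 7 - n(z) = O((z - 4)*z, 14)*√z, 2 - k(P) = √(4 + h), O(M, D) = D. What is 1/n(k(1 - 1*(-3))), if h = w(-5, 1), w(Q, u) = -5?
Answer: 1/(7 - 14*√(2 - I)) ≈ -0.066205 - 0.023809*I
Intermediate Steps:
h = -5
k(P) = 2 - I (k(P) = 2 - √(4 - 5) = 2 - √(-1) = 2 - I)
n(z) = 7 - 14*√z
1/n(k(1 - 1*(-3))) = 1/(7 - 14*√(2 - I))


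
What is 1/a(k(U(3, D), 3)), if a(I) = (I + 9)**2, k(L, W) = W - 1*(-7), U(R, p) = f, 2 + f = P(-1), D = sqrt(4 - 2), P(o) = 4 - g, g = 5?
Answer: 1/361 ≈ 0.0027701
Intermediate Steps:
P(o) = -1 (P(o) = 4 - 1*5 = 4 - 5 = -1)
D = sqrt(2) ≈ 1.4142
f = -3 (f = -2 - 1 = -3)
U(R, p) = -3
k(L, W) = 7 + W (k(L, W) = W + 7 = 7 + W)
a(I) = (9 + I)**2
1/a(k(U(3, D), 3)) = 1/((9 + (7 + 3))**2) = 1/((9 + 10)**2) = 1/(19**2) = 1/361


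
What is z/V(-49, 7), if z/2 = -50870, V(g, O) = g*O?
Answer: 101740/343 ≈ 296.62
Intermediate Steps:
V(g, O) = O*g
z = -101740 (z = 2*(-50870) = -101740)
z/V(-49, 7) = -101740/(7*(-49)) = -101740/(-343) = -101740*(-1/343) = 101740/343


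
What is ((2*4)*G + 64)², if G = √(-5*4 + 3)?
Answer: 3008 + 1024*I*√17 ≈ 3008.0 + 4222.1*I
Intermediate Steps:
G = I*√17 (G = √(-20 + 3) = √(-17) = I*√17 ≈ 4.1231*I)
((2*4)*G + 64)² = ((2*4)*(I*√17) + 64)² = (8*(I*√17) + 64)² = (8*I*√17 + 64)² = (64 + 8*I*√17)²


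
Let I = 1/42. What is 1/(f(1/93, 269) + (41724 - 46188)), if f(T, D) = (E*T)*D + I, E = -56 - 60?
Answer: -1302/6248953 ≈ -0.00020835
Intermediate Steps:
I = 1/42 ≈ 0.023810
E = -116
f(T, D) = 1/42 - 116*D*T (f(T, D) = (-116*T)*D + 1/42 = -116*D*T + 1/42 = 1/42 - 116*D*T)
1/(f(1/93, 269) + (41724 - 46188)) = 1/((1/42 - 116*269/93) + (41724 - 46188)) = 1/((1/42 - 116*269*1/93) - 4464) = 1/((1/42 - 31204/93) - 4464) = 1/(-436825/1302 - 4464) = 1/(-6248953/1302) = -1302/6248953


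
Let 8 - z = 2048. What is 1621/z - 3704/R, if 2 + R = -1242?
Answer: 1384909/634440 ≈ 2.1829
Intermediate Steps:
R = -1244 (R = -2 - 1242 = -1244)
z = -2040 (z = 8 - 1*2048 = 8 - 2048 = -2040)
1621/z - 3704/R = 1621/(-2040) - 3704/(-1244) = 1621*(-1/2040) - 3704*(-1/1244) = -1621/2040 + 926/311 = 1384909/634440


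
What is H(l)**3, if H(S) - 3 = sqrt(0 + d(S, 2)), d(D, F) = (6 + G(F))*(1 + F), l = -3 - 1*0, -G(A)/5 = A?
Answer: -81 + 30*I*sqrt(3) ≈ -81.0 + 51.962*I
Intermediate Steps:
G(A) = -5*A
l = -3 (l = -3 + 0 = -3)
d(D, F) = (1 + F)*(6 - 5*F) (d(D, F) = (6 - 5*F)*(1 + F) = (1 + F)*(6 - 5*F))
H(S) = 3 + 2*I*sqrt(3) (H(S) = 3 + sqrt(0 + (6 + 2 - 5*2**2)) = 3 + sqrt(0 + (6 + 2 - 5*4)) = 3 + sqrt(0 + (6 + 2 - 20)) = 3 + sqrt(0 - 12) = 3 + sqrt(-12) = 3 + 2*I*sqrt(3))
H(l)**3 = (3 + 2*I*sqrt(3))**3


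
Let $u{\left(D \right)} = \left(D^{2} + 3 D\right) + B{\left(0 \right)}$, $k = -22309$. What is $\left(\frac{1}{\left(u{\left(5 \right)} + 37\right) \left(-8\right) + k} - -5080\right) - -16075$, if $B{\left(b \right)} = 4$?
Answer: $\frac{485655334}{22957} \approx 21155.0$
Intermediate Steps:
$u{\left(D \right)} = 4 + D^{2} + 3 D$ ($u{\left(D \right)} = \left(D^{2} + 3 D\right) + 4 = 4 + D^{2} + 3 D$)
$\left(\frac{1}{\left(u{\left(5 \right)} + 37\right) \left(-8\right) + k} - -5080\right) - -16075 = \left(\frac{1}{\left(\left(4 + 5^{2} + 3 \cdot 5\right) + 37\right) \left(-8\right) - 22309} - -5080\right) - -16075 = \left(\frac{1}{\left(\left(4 + 25 + 15\right) + 37\right) \left(-8\right) - 22309} + 5080\right) + 16075 = \left(\frac{1}{\left(44 + 37\right) \left(-8\right) - 22309} + 5080\right) + 16075 = \left(\frac{1}{81 \left(-8\right) - 22309} + 5080\right) + 16075 = \left(\frac{1}{-648 - 22309} + 5080\right) + 16075 = \left(\frac{1}{-22957} + 5080\right) + 16075 = \left(- \frac{1}{22957} + 5080\right) + 16075 = \frac{116621559}{22957} + 16075 = \frac{485655334}{22957}$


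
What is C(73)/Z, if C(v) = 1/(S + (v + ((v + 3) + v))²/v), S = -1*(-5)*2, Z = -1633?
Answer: -73/81672862 ≈ -8.9381e-7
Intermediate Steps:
S = 10 (S = 5*2 = 10)
C(v) = 1/(10 + (3 + 3*v)²/v) (C(v) = 1/(10 + (v + ((v + 3) + v))²/v) = 1/(10 + (v + ((3 + v) + v))²/v) = 1/(10 + (v + (3 + 2*v))²/v) = 1/(10 + (3 + 3*v)²/v))
C(73)/Z = (73/(9*(1 + 73)² + 10*73))/(-1633) = (73/(9*74² + 730))*(-1/1633) = (73/(9*5476 + 730))*(-1/1633) = (73/(49284 + 730))*(-1/1633) = (73/50014)*(-1/1633) = -73/81672862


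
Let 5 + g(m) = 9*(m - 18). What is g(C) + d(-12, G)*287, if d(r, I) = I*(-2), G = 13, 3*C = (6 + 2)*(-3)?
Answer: -7701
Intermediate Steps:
C = -8 (C = ((6 + 2)*(-3))/3 = (8*(-3))/3 = (1/3)*(-24) = -8)
g(m) = -167 + 9*m (g(m) = -5 + 9*(m - 18) = -5 + 9*(-18 + m) = -5 + (-162 + 9*m) = -167 + 9*m)
d(r, I) = -2*I
g(C) + d(-12, G)*287 = (-167 + 9*(-8)) - 2*13*287 = (-167 - 72) - 26*287 = -239 - 7462 = -7701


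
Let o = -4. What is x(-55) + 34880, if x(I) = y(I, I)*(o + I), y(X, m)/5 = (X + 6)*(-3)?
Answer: -8485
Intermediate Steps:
y(X, m) = -90 - 15*X (y(X, m) = 5*((X + 6)*(-3)) = 5*((6 + X)*(-3)) = 5*(-18 - 3*X) = -90 - 15*X)
x(I) = (-90 - 15*I)*(-4 + I)
x(-55) + 34880 = -15*(-4 - 55)*(6 - 55) + 34880 = -15*(-59)*(-49) + 34880 = -43365 + 34880 = -8485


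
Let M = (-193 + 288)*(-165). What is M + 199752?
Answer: 184077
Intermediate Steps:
M = -15675 (M = 95*(-165) = -15675)
M + 199752 = -15675 + 199752 = 184077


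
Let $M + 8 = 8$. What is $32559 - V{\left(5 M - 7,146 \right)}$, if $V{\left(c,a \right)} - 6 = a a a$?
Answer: $-3079583$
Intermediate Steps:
$M = 0$ ($M = -8 + 8 = 0$)
$V{\left(c,a \right)} = 6 + a^{3}$ ($V{\left(c,a \right)} = 6 + a a a = 6 + a^{2} a = 6 + a^{3}$)
$32559 - V{\left(5 M - 7,146 \right)} = 32559 - \left(6 + 146^{3}\right) = 32559 - \left(6 + 3112136\right) = 32559 - 3112142 = -3079583$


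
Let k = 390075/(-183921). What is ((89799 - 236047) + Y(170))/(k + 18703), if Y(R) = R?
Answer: -4477801973/573247398 ≈ -7.8113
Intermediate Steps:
k = -130025/61307 (k = 390075*(-1/183921) = -130025/61307 ≈ -2.1209)
((89799 - 236047) + Y(170))/(k + 18703) = ((89799 - 236047) + 170)/(-130025/61307 + 18703) = (-146248 + 170)/(1146494796/61307) = -146078*61307/1146494796 = -4477801973/573247398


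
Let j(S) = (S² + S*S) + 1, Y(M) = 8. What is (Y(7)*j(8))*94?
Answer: 97008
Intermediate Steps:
j(S) = 1 + 2*S² (j(S) = (S² + S²) + 1 = 2*S² + 1 = 1 + 2*S²)
(Y(7)*j(8))*94 = (8*(1 + 2*8²))*94 = (8*(1 + 2*64))*94 = (8*(1 + 128))*94 = (8*129)*94 = 1032*94 = 97008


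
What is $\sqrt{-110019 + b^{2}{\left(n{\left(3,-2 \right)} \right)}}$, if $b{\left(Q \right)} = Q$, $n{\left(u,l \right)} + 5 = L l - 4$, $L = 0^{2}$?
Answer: $i \sqrt{109938} \approx 331.57 i$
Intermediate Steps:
$L = 0$
$n{\left(u,l \right)} = -9$ ($n{\left(u,l \right)} = -5 - \left(4 + 0 l\right) = -5 + \left(0 - 4\right) = -5 - 4 = -9$)
$\sqrt{-110019 + b^{2}{\left(n{\left(3,-2 \right)} \right)}} = \sqrt{-110019 + \left(-9\right)^{2}} = \sqrt{-110019 + 81} = \sqrt{-109938} = i \sqrt{109938}$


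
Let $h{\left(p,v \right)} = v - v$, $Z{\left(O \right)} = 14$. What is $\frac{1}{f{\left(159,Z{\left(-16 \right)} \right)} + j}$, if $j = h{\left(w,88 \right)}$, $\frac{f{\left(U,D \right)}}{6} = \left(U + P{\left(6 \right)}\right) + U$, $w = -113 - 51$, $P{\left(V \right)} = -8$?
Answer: $\frac{1}{1860} \approx 0.00053763$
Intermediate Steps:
$w = -164$ ($w = -113 - 51 = -164$)
$h{\left(p,v \right)} = 0$
$f{\left(U,D \right)} = -48 + 12 U$ ($f{\left(U,D \right)} = 6 \left(\left(U - 8\right) + U\right) = 6 \left(\left(-8 + U\right) + U\right) = 6 \left(-8 + 2 U\right) = -48 + 12 U$)
$j = 0$
$\frac{1}{f{\left(159,Z{\left(-16 \right)} \right)} + j} = \frac{1}{\left(-48 + 12 \cdot 159\right) + 0} = \frac{1}{\left(-48 + 1908\right) + 0} = \frac{1}{1860 + 0} = \frac{1}{1860}$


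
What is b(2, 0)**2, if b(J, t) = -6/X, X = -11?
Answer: 36/121 ≈ 0.29752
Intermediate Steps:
b(J, t) = 6/11 (b(J, t) = -6/(-11) = -6*(-1/11) = 6/11)
b(2, 0)**2 = (6/11)**2 = 36/121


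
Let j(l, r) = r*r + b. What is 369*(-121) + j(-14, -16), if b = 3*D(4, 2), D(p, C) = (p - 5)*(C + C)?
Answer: -44405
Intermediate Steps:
D(p, C) = 2*C*(-5 + p) (D(p, C) = (-5 + p)*(2*C) = 2*C*(-5 + p))
b = -12 (b = 3*(2*2*(-5 + 4)) = 3*(2*2*(-1)) = 3*(-4) = -12)
j(l, r) = -12 + r**2 (j(l, r) = r*r - 12 = r**2 - 12 = -12 + r**2)
369*(-121) + j(-14, -16) = 369*(-121) + (-12 + (-16)**2) = -44649 + (-12 + 256) = -44649 + 244 = -44405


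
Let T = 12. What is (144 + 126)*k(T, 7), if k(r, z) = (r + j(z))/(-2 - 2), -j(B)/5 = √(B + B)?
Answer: -810 + 675*√14/2 ≈ 452.81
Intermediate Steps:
j(B) = -5*√2*√B (j(B) = -5*√(B + B) = -5*√2*√B)
k(r, z) = -r/4 + 5*√2*√z/4 (k(r, z) = (r - 5*√2*√z)/(-2 - 2) = (r - 5*√2*√z)/(-4) = (r - 5*√2*√z)*(-¼) = -r/4 + 5*√2*√z/4)
(144 + 126)*k(T, 7) = (144 + 126)*(-¼*12 + 5*√2*√7/4) = 270*(-3 + 5*√14/4) = -810 + 675*√14/2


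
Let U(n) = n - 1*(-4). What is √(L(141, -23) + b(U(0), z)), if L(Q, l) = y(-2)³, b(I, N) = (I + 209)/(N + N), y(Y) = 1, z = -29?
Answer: I*√8990/58 ≈ 1.6348*I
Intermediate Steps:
U(n) = 4 + n (U(n) = n + 4 = 4 + n)
b(I, N) = (209 + I)/(2*N) (b(I, N) = (209 + I)/((2*N)) = (209 + I)*(1/(2*N)) = (209 + I)/(2*N))
L(Q, l) = 1 (L(Q, l) = 1³ = 1)
√(L(141, -23) + b(U(0), z)) = √(1 + (½)*(209 + (4 + 0))/(-29)) = √(1 + (½)*(-1/29)*(209 + 4)) = √(1 + (½)*(-1/29)*213) = √(1 - 213/58) = √(-155/58) = I*√8990/58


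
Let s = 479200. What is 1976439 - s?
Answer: 1497239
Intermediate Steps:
1976439 - s = 1976439 - 1*479200 = 1976439 - 479200 = 1497239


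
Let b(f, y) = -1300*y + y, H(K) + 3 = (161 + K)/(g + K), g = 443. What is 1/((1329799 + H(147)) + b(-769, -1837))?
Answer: 295/1096237559 ≈ 2.6910e-7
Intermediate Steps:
H(K) = -3 + (161 + K)/(443 + K)
b(f, y) = -1299*y
1/((1329799 + H(147)) + b(-769, -1837)) = 1/((1329799 + 2*(-584 - 1*147)/(443 + 147)) - 1299*(-1837)) = 1/((1329799 + 2*(-584 - 147)/590) + 2386263) = 1/((1329799 + 2*(1/590)*(-731)) + 2386263) = 1/((1329799 - 731/295) + 2386263) = 1/(392289974/295 + 2386263) = 1/(1096237559/295) = 295/1096237559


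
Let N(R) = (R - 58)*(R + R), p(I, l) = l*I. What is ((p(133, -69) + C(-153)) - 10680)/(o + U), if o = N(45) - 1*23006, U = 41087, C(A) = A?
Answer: -6670/5637 ≈ -1.1833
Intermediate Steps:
p(I, l) = I*l
N(R) = 2*R*(-58 + R) (N(R) = (-58 + R)*(2*R) = 2*R*(-58 + R))
o = -24176 (o = 2*45*(-58 + 45) - 1*23006 = 2*45*(-13) - 23006 = -1170 - 23006 = -24176)
((p(133, -69) + C(-153)) - 10680)/(o + U) = ((133*(-69) - 153) - 10680)/(-24176 + 41087) = ((-9177 - 153) - 10680)/16911 = (-9330 - 10680)*(1/16911) = -20010*1/16911 = -6670/5637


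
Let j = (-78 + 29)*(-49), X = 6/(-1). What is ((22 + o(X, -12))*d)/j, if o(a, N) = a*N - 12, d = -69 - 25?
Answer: -7708/2401 ≈ -3.2103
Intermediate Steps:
d = -94
X = -6 (X = 6*(-1) = -6)
j = 2401 (j = -49*(-49) = 2401)
o(a, N) = -12 + N*a (o(a, N) = N*a - 12 = -12 + N*a)
((22 + o(X, -12))*d)/j = ((22 + (-12 - 12*(-6)))*(-94))/2401 = ((22 + (-12 + 72))*(-94))*(1/2401) = ((22 + 60)*(-94))*(1/2401) = (82*(-94))*(1/2401) = -7708*1/2401 = -7708/2401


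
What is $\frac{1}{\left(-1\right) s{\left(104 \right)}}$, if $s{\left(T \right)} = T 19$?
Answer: $- \frac{1}{1976} \approx -0.00050607$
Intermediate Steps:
$s{\left(T \right)} = 19 T$
$\frac{1}{\left(-1\right) s{\left(104 \right)}} = \frac{1}{\left(-1\right) 19 \cdot 104} = \frac{1}{\left(-1\right) 1976} = \frac{1}{-1976} = - \frac{1}{1976}$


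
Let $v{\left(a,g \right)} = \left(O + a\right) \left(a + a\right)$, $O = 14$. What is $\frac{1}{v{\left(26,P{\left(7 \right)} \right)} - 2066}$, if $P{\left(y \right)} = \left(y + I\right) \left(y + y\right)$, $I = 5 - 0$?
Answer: $\frac{1}{14} \approx 0.071429$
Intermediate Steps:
$I = 5$ ($I = 5 + 0 = 5$)
$P{\left(y \right)} = 2 y \left(5 + y\right)$ ($P{\left(y \right)} = \left(y + 5\right) \left(y + y\right) = \left(5 + y\right) 2 y = 2 y \left(5 + y\right)$)
$v{\left(a,g \right)} = 2 a \left(14 + a\right)$ ($v{\left(a,g \right)} = \left(14 + a\right) \left(a + a\right) = \left(14 + a\right) 2 a = 2 a \left(14 + a\right)$)
$\frac{1}{v{\left(26,P{\left(7 \right)} \right)} - 2066} = \frac{1}{2 \cdot 26 \left(14 + 26\right) - 2066} = \frac{1}{2 \cdot 26 \cdot 40 - 2066} = \frac{1}{2080 - 2066} = \frac{1}{14}$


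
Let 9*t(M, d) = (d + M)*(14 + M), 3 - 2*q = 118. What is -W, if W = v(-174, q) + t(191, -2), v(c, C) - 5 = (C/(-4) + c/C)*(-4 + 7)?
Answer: -4013227/920 ≈ -4362.2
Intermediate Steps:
q = -115/2 (q = 3/2 - ½*118 = 3/2 - 59 = -115/2 ≈ -57.500)
t(M, d) = (14 + M)*(M + d)/9 (t(M, d) = ((d + M)*(14 + M))/9 = ((M + d)*(14 + M))/9 = ((14 + M)*(M + d))/9 = (14 + M)*(M + d)/9)
v(c, C) = 5 - 3*C/4 + 3*c/C (v(c, C) = 5 + (C/(-4) + c/C)*(-4 + 7) = 5 + (C*(-¼) + c/C)*3 = 5 + (-C/4 + c/C)*3 = 5 + (-3*C/4 + 3*c/C) = 5 - 3*C/4 + 3*c/C)
W = 4013227/920 (W = (5 - ¾*(-115/2) + 3*(-174)/(-115/2)) + ((⅑)*191² + (14/9)*191 + (14/9)*(-2) + (⅑)*191*(-2)) = (5 + 345/8 + 3*(-174)*(-2/115)) + ((⅑)*36481 + 2674/9 - 28/9 - 382/9) = (5 + 345/8 + 1044/115) + (36481/9 + 2674/9 - 28/9 - 382/9) = 52627/920 + 4305 = 4013227/920 ≈ 4362.2)
-W = -1*4013227/920 = -4013227/920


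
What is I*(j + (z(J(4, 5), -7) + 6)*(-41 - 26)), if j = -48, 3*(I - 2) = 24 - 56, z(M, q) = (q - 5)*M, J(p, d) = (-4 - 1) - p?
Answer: 66612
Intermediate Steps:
J(p, d) = -5 - p
z(M, q) = M*(-5 + q) (z(M, q) = (-5 + q)*M = M*(-5 + q))
I = -26/3 (I = 2 + (24 - 56)/3 = 2 + (⅓)*(-32) = 2 - 32/3 = -26/3 ≈ -8.6667)
I*(j + (z(J(4, 5), -7) + 6)*(-41 - 26)) = -26*(-48 + ((-5 - 1*4)*(-5 - 7) + 6)*(-41 - 26))/3 = -26*(-48 + ((-5 - 4)*(-12) + 6)*(-67))/3 = -26*(-48 + (-9*(-12) + 6)*(-67))/3 = -26*(-48 + (108 + 6)*(-67))/3 = -26*(-48 + 114*(-67))/3 = -26*(-48 - 7638)/3 = -26/3*(-7686) = 66612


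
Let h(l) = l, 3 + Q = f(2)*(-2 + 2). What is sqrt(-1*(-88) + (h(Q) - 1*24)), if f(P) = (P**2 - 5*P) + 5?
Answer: sqrt(61) ≈ 7.8102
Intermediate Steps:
f(P) = 5 + P**2 - 5*P
Q = -3 (Q = -3 + (5 + 2**2 - 5*2)*(-2 + 2) = -3 + (5 + 4 - 10)*0 = -3 - 1*0 = -3 + 0 = -3)
sqrt(-1*(-88) + (h(Q) - 1*24)) = sqrt(-1*(-88) + (-3 - 1*24)) = sqrt(88 + (-3 - 24)) = sqrt(88 - 27) = sqrt(61)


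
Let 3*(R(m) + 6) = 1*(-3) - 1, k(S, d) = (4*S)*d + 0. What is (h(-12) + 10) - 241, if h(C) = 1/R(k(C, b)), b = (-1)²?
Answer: -5085/22 ≈ -231.14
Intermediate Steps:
b = 1
k(S, d) = 4*S*d (k(S, d) = 4*S*d + 0 = 4*S*d)
R(m) = -22/3 (R(m) = -6 + (1*(-3) - 1)/3 = -6 + (-3 - 1)/3 = -6 + (⅓)*(-4) = -6 - 4/3 = -22/3)
h(C) = -3/22 (h(C) = 1/(-22/3) = -3/22)
(h(-12) + 10) - 241 = (-3/22 + 10) - 241 = 217/22 - 241 = -5085/22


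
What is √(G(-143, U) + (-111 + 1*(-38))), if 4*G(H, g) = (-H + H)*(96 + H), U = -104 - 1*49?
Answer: I*√149 ≈ 12.207*I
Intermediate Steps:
U = -153 (U = -104 - 49 = -153)
G(H, g) = 0 (G(H, g) = ((-H + H)*(96 + H))/4 = (0*(96 + H))/4 = (¼)*0 = 0)
√(G(-143, U) + (-111 + 1*(-38))) = √(0 + (-111 + 1*(-38))) = √(0 + (-111 - 38)) = √(0 - 149) = √(-149) = I*√149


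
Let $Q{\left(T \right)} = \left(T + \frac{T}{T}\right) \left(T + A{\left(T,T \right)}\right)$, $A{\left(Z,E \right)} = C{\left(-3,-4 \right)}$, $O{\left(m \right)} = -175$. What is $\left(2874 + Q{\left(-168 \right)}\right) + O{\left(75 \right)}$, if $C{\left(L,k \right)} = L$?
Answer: $31256$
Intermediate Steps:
$A{\left(Z,E \right)} = -3$
$Q{\left(T \right)} = \left(1 + T\right) \left(-3 + T\right)$ ($Q{\left(T \right)} = \left(T + \frac{T}{T}\right) \left(T - 3\right) = \left(T + 1\right) \left(-3 + T\right) = \left(1 + T\right) \left(-3 + T\right)$)
$\left(2874 + Q{\left(-168 \right)}\right) + O{\left(75 \right)} = \left(2874 - \left(-333 - 28224\right)\right) - 175 = \left(2874 + \left(-3 + 28224 + 336\right)\right) - 175 = \left(2874 + 28557\right) - 175 = 31431 - 175 = 31256$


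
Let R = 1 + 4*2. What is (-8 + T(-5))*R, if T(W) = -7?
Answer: -135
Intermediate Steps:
R = 9 (R = 1 + 8 = 9)
(-8 + T(-5))*R = (-8 - 7)*9 = -15*9 = -135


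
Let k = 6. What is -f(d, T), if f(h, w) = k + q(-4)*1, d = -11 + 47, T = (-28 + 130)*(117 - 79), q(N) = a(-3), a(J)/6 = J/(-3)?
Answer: -12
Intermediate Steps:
a(J) = -2*J (a(J) = 6*(J/(-3)) = 6*(J*(-1/3)) = 6*(-J/3) = -2*J)
q(N) = 6 (q(N) = -2*(-3) = 6)
T = 3876 (T = 102*38 = 3876)
d = 36
f(h, w) = 12 (f(h, w) = 6 + 6*1 = 6 + 6 = 12)
-f(d, T) = -1*12 = -12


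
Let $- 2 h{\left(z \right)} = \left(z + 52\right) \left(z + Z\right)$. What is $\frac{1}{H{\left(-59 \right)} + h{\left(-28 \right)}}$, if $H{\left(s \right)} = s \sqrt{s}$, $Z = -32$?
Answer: $\frac{720}{723779} + \frac{59 i \sqrt{59}}{723779} \approx 0.00099478 + 0.00062614 i$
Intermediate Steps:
$H{\left(s \right)} = s^{\frac{3}{2}}$
$h{\left(z \right)} = - \frac{\left(-32 + z\right) \left(52 + z\right)}{2}$ ($h{\left(z \right)} = - \frac{\left(z + 52\right) \left(z - 32\right)}{2} = - \frac{\left(52 + z\right) \left(-32 + z\right)}{2} = - \frac{\left(-32 + z\right) \left(52 + z\right)}{2}$)
$\frac{1}{H{\left(-59 \right)} + h{\left(-28 \right)}} = \frac{1}{\left(-59\right)^{\frac{3}{2}} - \left(-1112 + 392\right)} = \frac{1}{- 59 i \sqrt{59} + \left(832 + 280 - 392\right)} = \frac{1}{- 59 i \sqrt{59} + 720} = \frac{1}{720 - 59 i \sqrt{59}}$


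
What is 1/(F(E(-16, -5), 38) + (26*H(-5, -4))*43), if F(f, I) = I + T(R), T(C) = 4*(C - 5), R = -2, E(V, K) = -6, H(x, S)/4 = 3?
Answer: 1/13426 ≈ 7.4482e-5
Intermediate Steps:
H(x, S) = 12 (H(x, S) = 4*3 = 12)
T(C) = -20 + 4*C (T(C) = 4*(-5 + C) = -20 + 4*C)
F(f, I) = -28 + I (F(f, I) = I + (-20 + 4*(-2)) = I + (-20 - 8) = I - 28 = -28 + I)
1/(F(E(-16, -5), 38) + (26*H(-5, -4))*43) = 1/((-28 + 38) + (26*12)*43) = 1/(10 + 312*43) = 1/(10 + 13416) = 1/13426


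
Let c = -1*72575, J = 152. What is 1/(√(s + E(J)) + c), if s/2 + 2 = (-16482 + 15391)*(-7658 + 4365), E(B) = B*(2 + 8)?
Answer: -72575/5259943783 - 3*√798538/5259943783 ≈ -1.4307e-5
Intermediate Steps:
E(B) = 10*B (E(B) = B*10 = 10*B)
s = 7185322 (s = -4 + 2*((-16482 + 15391)*(-7658 + 4365)) = -4 + 2*(-1091*(-3293)) = -4 + 2*3592663 = -4 + 7185326 = 7185322)
c = -72575
1/(√(s + E(J)) + c) = 1/(√(7185322 + 10*152) - 72575) = 1/(√(7185322 + 1520) - 72575) = 1/(√7186842 - 72575) = 1/(3*√798538 - 72575) = 1/(-72575 + 3*√798538)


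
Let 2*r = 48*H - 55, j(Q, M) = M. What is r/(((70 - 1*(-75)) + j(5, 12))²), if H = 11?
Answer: 473/49298 ≈ 0.0095947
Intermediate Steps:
r = 473/2 (r = (48*11 - 55)/2 = (528 - 55)/2 = (½)*473 = 473/2 ≈ 236.50)
r/(((70 - 1*(-75)) + j(5, 12))²) = 473/(2*(((70 - 1*(-75)) + 12)²)) = 473/(2*(((70 + 75) + 12)²)) = 473/(2*((145 + 12)²)) = 473/(2*(157²)) = (473/2)/24649 = (473/2)*(1/24649) = 473/49298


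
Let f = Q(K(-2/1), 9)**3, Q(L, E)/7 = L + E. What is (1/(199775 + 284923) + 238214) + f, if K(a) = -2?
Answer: 172486084375/484698 ≈ 3.5586e+5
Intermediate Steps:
Q(L, E) = 7*E + 7*L (Q(L, E) = 7*(L + E) = 7*(E + L) = 7*E + 7*L)
f = 117649 (f = (7*9 + 7*(-2))**3 = (63 - 14)**3 = 49**3 = 117649)
(1/(199775 + 284923) + 238214) + f = (1/(199775 + 284923) + 238214) + 117649 = (1/484698 + 238214) + 117649 = 115461849373/484698 + 117649 = 172486084375/484698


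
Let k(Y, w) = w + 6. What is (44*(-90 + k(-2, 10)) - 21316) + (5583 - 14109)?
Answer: -33098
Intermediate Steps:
k(Y, w) = 6 + w
(44*(-90 + k(-2, 10)) - 21316) + (5583 - 14109) = (44*(-90 + (6 + 10)) - 21316) + (5583 - 14109) = (44*(-90 + 16) - 21316) - 8526 = (44*(-74) - 21316) - 8526 = (-3256 - 21316) - 8526 = -24572 - 8526 = -33098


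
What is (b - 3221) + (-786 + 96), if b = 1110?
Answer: -2801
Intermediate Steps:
(b - 3221) + (-786 + 96) = (1110 - 3221) + (-786 + 96) = -2111 - 690 = -2801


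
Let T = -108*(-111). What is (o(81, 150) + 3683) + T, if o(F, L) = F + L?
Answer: 15902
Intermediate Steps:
T = 11988
(o(81, 150) + 3683) + T = ((81 + 150) + 3683) + 11988 = (231 + 3683) + 11988 = 3914 + 11988 = 15902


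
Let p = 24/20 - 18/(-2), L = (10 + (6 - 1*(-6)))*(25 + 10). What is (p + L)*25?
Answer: 19505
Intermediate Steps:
L = 770 (L = (10 + (6 + 6))*35 = (10 + 12)*35 = 22*35 = 770)
p = 51/5 (p = 24*(1/20) - 18*(-½) = 6/5 + 9 = 51/5 ≈ 10.200)
(p + L)*25 = (51/5 + 770)*25 = (3901/5)*25 = 19505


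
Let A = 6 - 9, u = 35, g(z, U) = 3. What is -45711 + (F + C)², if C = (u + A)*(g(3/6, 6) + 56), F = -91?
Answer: 3183498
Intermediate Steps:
A = -3
C = 1888 (C = (35 - 3)*(3 + 56) = 32*59 = 1888)
-45711 + (F + C)² = -45711 + (-91 + 1888)² = -45711 + 1797² = -45711 + 3229209 = 3183498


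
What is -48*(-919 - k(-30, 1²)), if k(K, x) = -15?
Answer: 43392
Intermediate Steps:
-48*(-919 - k(-30, 1²)) = -48*(-919 - 1*(-15)) = -48*(-919 + 15) = -48*(-904) = 43392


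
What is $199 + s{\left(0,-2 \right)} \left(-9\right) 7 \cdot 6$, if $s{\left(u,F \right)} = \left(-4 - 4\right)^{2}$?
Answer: $-23993$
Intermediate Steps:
$s{\left(u,F \right)} = 64$ ($s{\left(u,F \right)} = \left(-8\right)^{2} = 64$)
$199 + s{\left(0,-2 \right)} \left(-9\right) 7 \cdot 6 = 199 + 64 \left(-9\right) 7 \cdot 6 = 199 - 24192 = -23993$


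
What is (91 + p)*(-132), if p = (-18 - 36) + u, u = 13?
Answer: -6600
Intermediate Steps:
p = -41 (p = (-18 - 36) + 13 = -54 + 13 = -41)
(91 + p)*(-132) = (91 - 41)*(-132) = 50*(-132) = -6600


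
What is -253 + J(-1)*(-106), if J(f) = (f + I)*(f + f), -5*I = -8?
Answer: -629/5 ≈ -125.80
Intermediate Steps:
I = 8/5 (I = -⅕*(-8) = 8/5 ≈ 1.6000)
J(f) = 2*f*(8/5 + f) (J(f) = (f + 8/5)*(f + f) = (8/5 + f)*(2*f) = 2*f*(8/5 + f))
-253 + J(-1)*(-106) = -253 + ((⅖)*(-1)*(8 + 5*(-1)))*(-106) = -253 + ((⅖)*(-1)*(8 - 5))*(-106) = -253 + ((⅖)*(-1)*3)*(-106) = -253 - 6/5*(-106) = -253 + 636/5 = -629/5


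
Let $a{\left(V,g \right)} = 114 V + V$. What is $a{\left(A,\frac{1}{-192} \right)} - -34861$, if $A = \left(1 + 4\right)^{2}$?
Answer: $37736$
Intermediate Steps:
$A = 25$ ($A = 5^{2} = 25$)
$a{\left(V,g \right)} = 115 V$
$a{\left(A,\frac{1}{-192} \right)} - -34861 = 115 \cdot 25 - -34861 = 2875 + 34861 = 37736$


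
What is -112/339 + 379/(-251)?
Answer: -156593/85089 ≈ -1.8403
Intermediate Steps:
-112/339 + 379/(-251) = -112*1/339 + 379*(-1/251) = -112/339 - 379/251 = -156593/85089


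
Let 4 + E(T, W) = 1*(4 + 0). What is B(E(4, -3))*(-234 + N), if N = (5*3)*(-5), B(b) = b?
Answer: 0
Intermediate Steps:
E(T, W) = 0 (E(T, W) = -4 + 1*(4 + 0) = -4 + 1*4 = -4 + 4 = 0)
N = -75 (N = 15*(-5) = -75)
B(E(4, -3))*(-234 + N) = 0*(-234 - 75) = 0*(-309) = 0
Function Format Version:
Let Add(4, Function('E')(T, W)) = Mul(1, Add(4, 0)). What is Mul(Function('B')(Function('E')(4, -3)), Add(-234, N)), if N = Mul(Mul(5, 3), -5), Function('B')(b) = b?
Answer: 0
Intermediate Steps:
Function('E')(T, W) = 0 (Function('E')(T, W) = Add(-4, Mul(1, Add(4, 0))) = Add(-4, Mul(1, 4)) = Add(-4, 4) = 0)
N = -75 (N = Mul(15, -5) = -75)
Mul(Function('B')(Function('E')(4, -3)), Add(-234, N)) = Mul(0, Add(-234, -75)) = Mul(0, -309) = 0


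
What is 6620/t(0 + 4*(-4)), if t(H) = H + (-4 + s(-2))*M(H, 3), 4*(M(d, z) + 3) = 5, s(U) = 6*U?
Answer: 1655/3 ≈ 551.67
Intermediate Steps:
M(d, z) = -7/4 (M(d, z) = -3 + (¼)*5 = -3 + 5/4 = -7/4)
t(H) = 28 + H (t(H) = H + (-4 + 6*(-2))*(-7/4) = H + (-4 - 12)*(-7/4) = H - 16*(-7/4) = H + 28 = 28 + H)
6620/t(0 + 4*(-4)) = 6620/(28 + (0 + 4*(-4))) = 6620/(28 + (0 - 16)) = 6620/(28 - 16) = 6620/12 = 6620*(1/12) = 1655/3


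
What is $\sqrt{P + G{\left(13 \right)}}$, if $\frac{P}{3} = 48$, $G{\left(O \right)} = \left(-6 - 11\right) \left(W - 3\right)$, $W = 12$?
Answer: $3 i \approx 3.0 i$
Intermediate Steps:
$G{\left(O \right)} = -153$ ($G{\left(O \right)} = \left(-6 - 11\right) \left(12 - 3\right) = \left(-17\right) 9 = -153$)
$P = 144$ ($P = 3 \cdot 48 = 144$)
$\sqrt{P + G{\left(13 \right)}} = \sqrt{144 - 153} = \sqrt{-9} = 3 i$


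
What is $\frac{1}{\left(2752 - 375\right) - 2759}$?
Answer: $- \frac{1}{382} \approx -0.0026178$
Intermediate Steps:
$\frac{1}{\left(2752 - 375\right) - 2759} = \frac{1}{2377 - 2759} = \frac{1}{-382} = - \frac{1}{382}$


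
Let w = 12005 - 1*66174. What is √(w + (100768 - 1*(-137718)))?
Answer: √184317 ≈ 429.32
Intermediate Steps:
w = -54169 (w = 12005 - 66174 = -54169)
√(w + (100768 - 1*(-137718))) = √(-54169 + (100768 - 1*(-137718))) = √(-54169 + (100768 + 137718)) = √(-54169 + 238486) = √184317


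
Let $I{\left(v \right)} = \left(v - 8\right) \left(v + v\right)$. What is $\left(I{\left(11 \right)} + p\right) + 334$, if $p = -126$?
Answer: $274$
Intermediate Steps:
$I{\left(v \right)} = 2 v \left(-8 + v\right)$ ($I{\left(v \right)} = \left(-8 + v\right) 2 v = 2 v \left(-8 + v\right)$)
$\left(I{\left(11 \right)} + p\right) + 334 = \left(2 \cdot 11 \left(-8 + 11\right) - 126\right) + 334 = \left(2 \cdot 11 \cdot 3 - 126\right) + 334 = \left(66 - 126\right) + 334 = -60 + 334 = 274$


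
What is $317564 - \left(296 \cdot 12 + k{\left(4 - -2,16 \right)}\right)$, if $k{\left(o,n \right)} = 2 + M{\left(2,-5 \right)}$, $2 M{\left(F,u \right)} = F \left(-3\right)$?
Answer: $314013$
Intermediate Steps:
$M{\left(F,u \right)} = - \frac{3 F}{2}$ ($M{\left(F,u \right)} = \frac{F \left(-3\right)}{2} = \frac{\left(-3\right) F}{2} = - \frac{3 F}{2}$)
$k{\left(o,n \right)} = -1$ ($k{\left(o,n \right)} = 2 - 3 = -1$)
$317564 - \left(296 \cdot 12 + k{\left(4 - -2,16 \right)}\right) = 317564 - \left(296 \cdot 12 - 1\right) = 317564 - \left(3552 - 1\right) = 317564 - 3551 = 314013$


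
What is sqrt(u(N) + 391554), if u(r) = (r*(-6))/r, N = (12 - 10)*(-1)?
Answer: 2*sqrt(97887) ≈ 625.74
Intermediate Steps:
N = -2 (N = 2*(-1) = -2)
u(r) = -6 (u(r) = (-6*r)/r = -6)
sqrt(u(N) + 391554) = sqrt(-6 + 391554) = sqrt(391548) = 2*sqrt(97887)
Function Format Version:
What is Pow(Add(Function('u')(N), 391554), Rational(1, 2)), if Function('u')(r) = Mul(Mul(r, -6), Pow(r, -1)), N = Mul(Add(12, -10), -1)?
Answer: Mul(2, Pow(97887, Rational(1, 2))) ≈ 625.74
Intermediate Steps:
N = -2 (N = Mul(2, -1) = -2)
Function('u')(r) = -6 (Function('u')(r) = Mul(Mul(-6, r), Pow(r, -1)) = -6)
Pow(Add(Function('u')(N), 391554), Rational(1, 2)) = Pow(Add(-6, 391554), Rational(1, 2)) = Pow(391548, Rational(1, 2)) = Mul(2, Pow(97887, Rational(1, 2)))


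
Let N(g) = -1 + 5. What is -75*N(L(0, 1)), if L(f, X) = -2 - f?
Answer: -300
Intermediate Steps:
N(g) = 4
-75*N(L(0, 1)) = -75*4 = -300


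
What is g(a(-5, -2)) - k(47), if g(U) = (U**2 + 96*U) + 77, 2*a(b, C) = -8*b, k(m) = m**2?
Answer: 188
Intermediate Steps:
a(b, C) = -4*b (a(b, C) = (-8*b)/2 = -4*b)
g(U) = 77 + U**2 + 96*U
g(a(-5, -2)) - k(47) = (77 + (-4*(-5))**2 + 96*(-4*(-5))) - 1*47**2 = (77 + 20**2 + 96*20) - 1*2209 = (77 + 400 + 1920) - 2209 = 2397 - 2209 = 188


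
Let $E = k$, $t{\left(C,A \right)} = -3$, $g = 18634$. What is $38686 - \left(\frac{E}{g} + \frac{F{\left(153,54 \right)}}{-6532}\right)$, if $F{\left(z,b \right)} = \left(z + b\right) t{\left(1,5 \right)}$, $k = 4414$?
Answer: $\frac{102363360861}{2646028} \approx 38686.0$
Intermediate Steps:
$E = 4414$
$F{\left(z,b \right)} = - 3 b - 3 z$ ($F{\left(z,b \right)} = \left(z + b\right) \left(-3\right) = \left(b + z\right) \left(-3\right) = - 3 b - 3 z$)
$38686 - \left(\frac{E}{g} + \frac{F{\left(153,54 \right)}}{-6532}\right) = 38686 - \left(\frac{4414}{18634} + \frac{\left(-3\right) 54 - 459}{-6532}\right) = 38686 - \left(4414 \cdot \frac{1}{18634} + \left(-162 - 459\right) \left(- \frac{1}{6532}\right)\right) = 38686 - \left(\frac{2207}{9317} - - \frac{27}{284}\right) = 38686 - \left(\frac{2207}{9317} + \frac{27}{284}\right) = 38686 - \frac{878347}{2646028} = \frac{102363360861}{2646028}$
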